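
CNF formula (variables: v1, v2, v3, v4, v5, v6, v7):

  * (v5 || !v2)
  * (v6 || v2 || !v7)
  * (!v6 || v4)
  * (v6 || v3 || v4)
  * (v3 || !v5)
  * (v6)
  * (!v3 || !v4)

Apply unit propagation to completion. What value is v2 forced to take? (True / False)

False

Unit clause (v6) sets v6 = True.
In (v4 || !v6), !v6 is now false; v4 must hold, so v4 = True.
From (!v3 || !v4) and v4 = True: v3 = False.
In (v3 || !v5), v3 is now false; !v5 must hold, so v5 = False.
In (!v2 || v5), v5 is now false; !v2 must hold, so v2 = False.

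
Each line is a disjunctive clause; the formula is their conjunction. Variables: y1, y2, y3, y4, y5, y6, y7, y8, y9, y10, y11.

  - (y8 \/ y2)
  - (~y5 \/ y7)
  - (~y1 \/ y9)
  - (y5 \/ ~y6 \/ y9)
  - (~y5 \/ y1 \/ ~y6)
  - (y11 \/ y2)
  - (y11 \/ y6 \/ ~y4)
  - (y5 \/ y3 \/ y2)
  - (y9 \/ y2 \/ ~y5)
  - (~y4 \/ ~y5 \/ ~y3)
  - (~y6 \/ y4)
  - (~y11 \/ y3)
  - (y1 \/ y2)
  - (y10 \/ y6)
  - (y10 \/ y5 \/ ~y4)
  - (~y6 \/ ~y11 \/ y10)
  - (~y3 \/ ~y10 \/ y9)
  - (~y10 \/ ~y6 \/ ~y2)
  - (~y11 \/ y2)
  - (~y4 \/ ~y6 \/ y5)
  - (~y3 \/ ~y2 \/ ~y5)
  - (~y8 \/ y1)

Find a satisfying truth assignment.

y1=True  y2=True  y3=False  y4=False  y5=False  y6=False  y7=False  y8=True  y9=True  y10=True  y11=False

Check each clause:
  1. (y2 \/ y8) — y8 is true.
  2. (~y5 \/ y7) — ~y5 is true.
  3. (~y1 \/ y9) — y9 is true.
  4. (y5 \/ y9 \/ ~y6) — y9 is true.
  5. (~y6 \/ y1 \/ ~y5) — y1 is true.
  6. (y11 \/ y2) — y2 is true.
  7. (~y4 \/ y6 \/ y11) — ~y4 is true.
  8. (y3 \/ y2 \/ y5) — y2 is true.
  9. (y2 \/ y9 \/ ~y5) — y9 is true.
  10. (~y3 \/ ~y5 \/ ~y4) — ~y5 is true.
  11. (~y6 \/ y4) — ~y6 is true.
  12. (y3 \/ ~y11) — ~y11 is true.
  13. (y2 \/ y1) — y1 is true.
  14. (y6 \/ y10) — y10 is true.
  15. (~y4 \/ y5 \/ y10) — y10 is true.
  16. (~y6 \/ y10 \/ ~y11) — ~y6 is true.
  17. (y9 \/ ~y3 \/ ~y10) — y9 is true.
  18. (~y2 \/ ~y6 \/ ~y10) — ~y6 is true.
  19. (y2 \/ ~y11) — y2 is true.
  20. (~y6 \/ ~y4 \/ y5) — ~y6 is true.
  21. (~y5 \/ ~y3 \/ ~y2) — ~y5 is true.
  22. (y1 \/ ~y8) — y1 is true.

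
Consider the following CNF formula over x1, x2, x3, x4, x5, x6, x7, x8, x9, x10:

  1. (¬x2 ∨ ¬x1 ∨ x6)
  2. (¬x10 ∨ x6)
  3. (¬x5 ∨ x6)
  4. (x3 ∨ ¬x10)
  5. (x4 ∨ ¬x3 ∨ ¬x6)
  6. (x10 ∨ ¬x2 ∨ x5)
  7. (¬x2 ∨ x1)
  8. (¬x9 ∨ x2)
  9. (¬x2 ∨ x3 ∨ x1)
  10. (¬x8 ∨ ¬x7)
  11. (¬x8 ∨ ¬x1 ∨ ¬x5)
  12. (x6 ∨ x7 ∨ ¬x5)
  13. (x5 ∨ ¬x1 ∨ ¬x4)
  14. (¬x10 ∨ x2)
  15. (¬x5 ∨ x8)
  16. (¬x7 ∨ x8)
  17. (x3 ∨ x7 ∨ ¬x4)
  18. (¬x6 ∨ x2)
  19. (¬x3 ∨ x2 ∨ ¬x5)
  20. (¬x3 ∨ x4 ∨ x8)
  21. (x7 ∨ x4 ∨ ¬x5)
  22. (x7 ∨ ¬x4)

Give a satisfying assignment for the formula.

Pure literal: x9 appears only negated; assign x9 = False.
Try x1 = False.
  then x2 is forced to False.
  then x10 is forced to False.
  then x6 is forced to False.
  then x5 is forced to False.
For the remaining variables, x3 = False, x4 = False, x7 = False, x8 = False works.
Every clause has at least one true literal under this assignment.

x1=0, x2=0, x3=0, x4=0, x5=0, x6=0, x7=0, x8=0, x9=0, x10=0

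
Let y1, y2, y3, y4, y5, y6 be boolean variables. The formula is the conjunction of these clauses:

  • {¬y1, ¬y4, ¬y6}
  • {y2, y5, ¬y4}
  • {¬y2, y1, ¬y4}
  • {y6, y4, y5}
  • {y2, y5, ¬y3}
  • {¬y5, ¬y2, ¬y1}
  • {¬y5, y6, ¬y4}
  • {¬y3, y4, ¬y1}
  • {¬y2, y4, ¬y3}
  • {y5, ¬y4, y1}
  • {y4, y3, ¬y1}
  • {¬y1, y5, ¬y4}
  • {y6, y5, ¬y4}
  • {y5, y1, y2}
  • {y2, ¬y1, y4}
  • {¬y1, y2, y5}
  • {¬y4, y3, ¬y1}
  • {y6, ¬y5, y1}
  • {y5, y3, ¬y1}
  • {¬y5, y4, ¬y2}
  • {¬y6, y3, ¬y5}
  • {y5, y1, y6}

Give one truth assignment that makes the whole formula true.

Try y1 = False.
The remaining clauses are satisfied by y2 = False, y3 = True, y4 = True, y5 = True, y6 = True.

y1=False, y2=False, y3=True, y4=True, y5=True, y6=True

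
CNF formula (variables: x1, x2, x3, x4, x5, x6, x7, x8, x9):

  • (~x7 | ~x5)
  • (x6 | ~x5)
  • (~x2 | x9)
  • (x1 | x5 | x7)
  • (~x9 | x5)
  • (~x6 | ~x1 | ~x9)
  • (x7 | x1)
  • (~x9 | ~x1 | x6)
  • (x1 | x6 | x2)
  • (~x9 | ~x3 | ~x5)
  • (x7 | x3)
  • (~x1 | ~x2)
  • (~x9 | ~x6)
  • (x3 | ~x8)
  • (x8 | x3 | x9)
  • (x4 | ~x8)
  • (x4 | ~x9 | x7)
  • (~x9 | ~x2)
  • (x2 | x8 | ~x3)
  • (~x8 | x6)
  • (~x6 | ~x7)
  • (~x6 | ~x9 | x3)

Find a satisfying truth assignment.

x1 = T, x2 = F, x3 = T, x4 = T, x5 = F, x6 = T, x7 = F, x8 = T, x9 = F

x4 occurs only positively in the remaining clauses — set x4 = True.
Branch on x1: take x1 = True.
  then x2 is forced to False.
The remaining clauses are satisfied by x3 = True, x5 = False, x6 = True, x7 = False, x8 = True, x9 = False.
Every clause has at least one true literal under this assignment.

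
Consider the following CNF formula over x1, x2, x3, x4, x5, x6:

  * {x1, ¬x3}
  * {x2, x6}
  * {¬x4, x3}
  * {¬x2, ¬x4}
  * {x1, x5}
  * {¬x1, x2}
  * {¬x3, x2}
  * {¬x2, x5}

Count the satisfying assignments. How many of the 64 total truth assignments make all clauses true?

Split on x2, then x1.
  x2=1, x1=1: remaining (x3,x4,x5,x6) ∈ {(0,0,1,0); (0,0,1,1); (1,0,1,0); (1,0,1,1)} — 4.
  x2=1, x1=0: remaining (x3,x4,x5,x6) ∈ {(0,0,1,0); (0,0,1,1)} — 2.
  x2=0, x1=1: a clause becomes empty — 0.
  x2=0, x1=0: remaining (x3,x4,x5,x6) ∈ {(0,0,1,1)} — 1.
Total: 4 + 2 + 0 + 1 = 7.

7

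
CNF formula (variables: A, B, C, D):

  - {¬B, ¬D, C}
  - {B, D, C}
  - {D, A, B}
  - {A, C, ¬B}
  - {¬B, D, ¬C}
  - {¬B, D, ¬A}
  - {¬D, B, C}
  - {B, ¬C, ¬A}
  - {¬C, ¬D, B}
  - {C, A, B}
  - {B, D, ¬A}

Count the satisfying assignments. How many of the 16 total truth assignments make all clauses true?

The models are:
  A=F B=T C=T D=T
  A=T B=T C=T D=T
Count: 2.

2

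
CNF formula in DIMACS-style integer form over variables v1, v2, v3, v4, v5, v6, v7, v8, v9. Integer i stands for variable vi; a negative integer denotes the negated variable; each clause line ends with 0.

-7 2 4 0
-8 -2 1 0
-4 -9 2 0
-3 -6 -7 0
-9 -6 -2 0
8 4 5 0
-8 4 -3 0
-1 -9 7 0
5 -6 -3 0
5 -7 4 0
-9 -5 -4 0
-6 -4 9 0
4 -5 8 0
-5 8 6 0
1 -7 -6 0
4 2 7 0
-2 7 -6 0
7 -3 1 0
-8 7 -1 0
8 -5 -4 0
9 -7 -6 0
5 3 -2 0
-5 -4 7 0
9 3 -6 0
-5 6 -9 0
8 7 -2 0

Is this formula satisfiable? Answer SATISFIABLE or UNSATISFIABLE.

Set v1 = False and propagate.
Try v2 = False.
Set v3 = True and propagate.
  then v7 is forced to True.
  then v4 is forced to True.
  then v9 is forced to False.
  then v6 is forced to False.
For the remaining variables, v5 = False, v8 = False works.
Every clause has at least one true literal under this assignment.
So v1=False, v2=False, v3=True, v4=True, v5=False, v6=False, v7=True, v8=False, v9=False is a satisfying assignment.

SATISFIABLE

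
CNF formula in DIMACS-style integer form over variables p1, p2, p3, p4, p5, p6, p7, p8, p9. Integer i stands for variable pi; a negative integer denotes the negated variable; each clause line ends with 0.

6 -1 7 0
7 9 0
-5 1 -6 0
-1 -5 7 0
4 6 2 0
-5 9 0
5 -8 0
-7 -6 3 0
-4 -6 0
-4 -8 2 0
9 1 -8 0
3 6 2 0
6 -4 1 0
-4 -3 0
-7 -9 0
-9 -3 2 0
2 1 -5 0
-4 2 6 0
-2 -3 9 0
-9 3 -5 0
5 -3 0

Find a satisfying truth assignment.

p8 occurs only negated in the remaining clauses — set p8 = False.
Branch on p1: take p1 = False.
For the remaining variables, p2 = True, p3 = False, p4 = False, p5 = False, p6 = False, p7 = True, p9 = False works.

p1=False, p2=True, p3=False, p4=False, p5=False, p6=False, p7=True, p8=False, p9=False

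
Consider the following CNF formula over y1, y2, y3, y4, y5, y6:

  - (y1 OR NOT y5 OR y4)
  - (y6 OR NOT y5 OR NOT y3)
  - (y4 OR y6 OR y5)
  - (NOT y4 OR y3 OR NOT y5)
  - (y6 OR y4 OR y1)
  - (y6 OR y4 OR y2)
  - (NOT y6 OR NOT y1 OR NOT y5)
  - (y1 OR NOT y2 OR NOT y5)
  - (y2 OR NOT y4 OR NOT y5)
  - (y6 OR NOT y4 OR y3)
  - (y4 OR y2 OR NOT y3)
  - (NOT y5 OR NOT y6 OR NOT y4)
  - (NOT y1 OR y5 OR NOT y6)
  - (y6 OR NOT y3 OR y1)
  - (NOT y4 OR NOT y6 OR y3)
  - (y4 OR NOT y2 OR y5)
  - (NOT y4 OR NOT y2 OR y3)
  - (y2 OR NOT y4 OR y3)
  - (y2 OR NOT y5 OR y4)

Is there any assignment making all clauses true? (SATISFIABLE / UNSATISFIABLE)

Try y1 = False.
The remaining clauses are satisfied by y2 = False, y3 = True, y4 = True, y5 = False, y6 = True.
So y1=False  y2=False  y3=True  y4=True  y5=False  y6=True is a satisfying assignment.

SATISFIABLE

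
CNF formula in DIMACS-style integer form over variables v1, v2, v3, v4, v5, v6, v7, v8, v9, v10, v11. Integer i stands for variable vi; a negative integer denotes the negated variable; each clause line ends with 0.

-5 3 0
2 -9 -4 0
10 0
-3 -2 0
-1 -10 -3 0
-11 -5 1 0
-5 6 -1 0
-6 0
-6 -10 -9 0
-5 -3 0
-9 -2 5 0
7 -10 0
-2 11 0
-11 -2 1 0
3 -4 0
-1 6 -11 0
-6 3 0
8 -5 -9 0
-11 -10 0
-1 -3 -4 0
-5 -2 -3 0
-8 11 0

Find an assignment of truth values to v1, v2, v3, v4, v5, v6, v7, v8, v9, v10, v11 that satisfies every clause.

(v10) is a unit clause, so v10 = True.
Unit propagation: (!v6) forces v6 = False.
(v7) is a unit clause, so v7 = True.
Unit propagation: (!v11) forces v11 = False.
Unit propagation: (!v2) forces v2 = False.
(!v8) is a unit clause, so v8 = False.
Pure literal: v1 appears only negated; assign v1 = False.
v4 occurs only negated in the remaining clauses — set v4 = False.
Set v3 = False and propagate.
  then v5 is forced to False.
v9 is now unconstrained; take v9 = True.
Every clause has at least one true literal under this assignment.

v1 = F  v2 = F  v3 = F  v4 = F  v5 = F  v6 = F  v7 = T  v8 = F  v9 = T  v10 = T  v11 = F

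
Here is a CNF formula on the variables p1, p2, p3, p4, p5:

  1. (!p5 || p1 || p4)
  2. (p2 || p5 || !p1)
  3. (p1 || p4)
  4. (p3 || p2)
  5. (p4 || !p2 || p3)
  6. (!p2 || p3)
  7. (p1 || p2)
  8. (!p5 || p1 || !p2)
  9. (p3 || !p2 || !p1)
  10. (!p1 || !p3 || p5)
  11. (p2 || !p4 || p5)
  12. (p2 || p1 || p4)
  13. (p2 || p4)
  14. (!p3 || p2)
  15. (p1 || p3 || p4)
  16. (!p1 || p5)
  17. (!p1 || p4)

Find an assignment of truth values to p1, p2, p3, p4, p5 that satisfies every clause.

p1 = F  p2 = T  p3 = T  p4 = T  p5 = F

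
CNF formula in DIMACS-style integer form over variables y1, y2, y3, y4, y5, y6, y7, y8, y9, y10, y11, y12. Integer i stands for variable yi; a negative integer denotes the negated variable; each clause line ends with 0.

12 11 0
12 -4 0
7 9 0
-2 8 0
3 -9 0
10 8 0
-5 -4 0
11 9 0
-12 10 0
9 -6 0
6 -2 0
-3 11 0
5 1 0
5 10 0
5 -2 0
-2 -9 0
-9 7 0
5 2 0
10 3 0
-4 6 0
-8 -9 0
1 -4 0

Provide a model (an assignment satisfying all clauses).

y4 occurs only negated in the remaining clauses — set y4 = False.
y7 occurs only positively in the remaining clauses — set y7 = True.
Set y1 = False and propagate.
  then y5 is forced to True.
Branch on y2: take y2 = False.
The remaining clauses are satisfied by y3 = True, y6 = False, y8 = True, y9 = False, y10 = True, y11 = True, y12 = False.
Every clause has at least one true literal under this assignment.
Check each clause:
  1. (y11 || y12) — y11 is true.
  2. (y12 || !y4) — !y4 is true.
  3. (y7 || y9) — y7 is true.
  4. (y8 || !y2) — y8 is true.
  5. (!y9 || y3) — y3 is true.
  6. (y8 || y10) — y8 is true.
  7. (!y4 || !y5) — !y4 is true.
  8. (y9 || y11) — y11 is true.
  9. (!y12 || y10) — y10 is true.
  10. (!y6 || y9) — !y6 is true.
  11. (!y2 || y6) — !y2 is true.
  12. (y11 || !y3) — y11 is true.
  13. (y1 || y5) — y5 is true.
  14. (y5 || y10) — y10 is true.
  15. (!y2 || y5) — y5 is true.
  16. (!y9 || !y2) — !y2 is true.
  17. (y7 || !y9) — y7 is true.
  18. (y2 || y5) — y5 is true.
  19. (y3 || y10) — y10 is true.
  20. (!y4 || y6) — !y4 is true.
  21. (!y8 || !y9) — !y9 is true.
  22. (y1 || !y4) — !y4 is true.

y1=F, y2=F, y3=T, y4=F, y5=T, y6=F, y7=T, y8=T, y9=F, y10=T, y11=T, y12=F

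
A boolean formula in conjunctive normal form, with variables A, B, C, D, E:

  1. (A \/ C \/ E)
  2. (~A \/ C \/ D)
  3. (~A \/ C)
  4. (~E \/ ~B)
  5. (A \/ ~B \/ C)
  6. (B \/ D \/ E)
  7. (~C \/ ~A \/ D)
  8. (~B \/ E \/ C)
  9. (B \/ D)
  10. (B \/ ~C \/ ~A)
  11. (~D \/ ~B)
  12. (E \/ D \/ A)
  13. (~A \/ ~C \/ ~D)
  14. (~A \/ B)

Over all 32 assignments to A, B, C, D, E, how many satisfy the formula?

3

The models are:
  A=F B=F C=F D=T E=T
  A=F B=F C=T D=T E=F
  A=F B=F C=T D=T E=T
That's 3 in total.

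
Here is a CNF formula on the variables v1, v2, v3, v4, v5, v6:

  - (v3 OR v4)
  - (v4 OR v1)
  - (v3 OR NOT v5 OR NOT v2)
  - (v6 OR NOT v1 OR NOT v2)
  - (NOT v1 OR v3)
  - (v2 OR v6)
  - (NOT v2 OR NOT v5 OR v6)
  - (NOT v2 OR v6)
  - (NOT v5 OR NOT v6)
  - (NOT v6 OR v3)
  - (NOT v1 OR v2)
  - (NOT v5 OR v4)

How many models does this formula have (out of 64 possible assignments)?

4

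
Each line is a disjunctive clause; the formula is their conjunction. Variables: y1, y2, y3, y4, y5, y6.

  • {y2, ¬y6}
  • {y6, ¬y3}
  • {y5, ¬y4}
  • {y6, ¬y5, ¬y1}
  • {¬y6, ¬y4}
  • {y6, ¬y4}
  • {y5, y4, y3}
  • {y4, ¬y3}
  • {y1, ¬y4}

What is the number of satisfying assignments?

Satisfying assignments:
  y1=0 y2=0 y3=0 y4=0 y5=1 y6=0
  y1=0 y2=1 y3=0 y4=0 y5=1 y6=0
  y1=0 y2=1 y3=0 y4=0 y5=1 y6=1
  y1=1 y2=1 y3=0 y4=0 y5=1 y6=1
That's 4 in total.

4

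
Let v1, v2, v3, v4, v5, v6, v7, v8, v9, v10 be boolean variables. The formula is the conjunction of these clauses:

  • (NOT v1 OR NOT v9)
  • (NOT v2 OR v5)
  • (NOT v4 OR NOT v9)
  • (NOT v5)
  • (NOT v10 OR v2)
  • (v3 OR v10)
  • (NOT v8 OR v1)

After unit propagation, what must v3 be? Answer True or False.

(NOT v5) stands alone — v5 = False.
(v5 OR NOT v2) with v5 = False leaves only NOT v2, so v2 = False.
From (v2 OR NOT v10) and v2 = False: v10 = False.
In (v10 OR v3), v10 is now false; v3 must hold, so v3 = True.

True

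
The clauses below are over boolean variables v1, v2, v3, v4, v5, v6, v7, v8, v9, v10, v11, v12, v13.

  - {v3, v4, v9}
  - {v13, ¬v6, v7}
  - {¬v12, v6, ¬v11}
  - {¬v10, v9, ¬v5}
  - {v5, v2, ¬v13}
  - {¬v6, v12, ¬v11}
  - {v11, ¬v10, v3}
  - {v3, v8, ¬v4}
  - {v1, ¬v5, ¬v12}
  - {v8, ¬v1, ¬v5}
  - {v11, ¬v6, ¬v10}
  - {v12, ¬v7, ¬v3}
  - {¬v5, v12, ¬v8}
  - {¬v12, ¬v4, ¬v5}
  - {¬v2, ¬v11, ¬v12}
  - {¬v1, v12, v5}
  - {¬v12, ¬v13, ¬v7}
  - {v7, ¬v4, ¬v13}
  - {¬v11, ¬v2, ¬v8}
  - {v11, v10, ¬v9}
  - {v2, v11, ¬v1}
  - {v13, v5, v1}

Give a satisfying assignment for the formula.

v1 = F, v2 = T, v3 = T, v4 = F, v5 = T, v6 = T, v7 = F, v8 = F, v9 = F, v10 = F, v11 = F, v12 = F, v13 = T

Try v1 = False.
Set v2 = True and propagate.
Set v3 = True and propagate.
For the remaining variables, v4 = False, v5 = True, v6 = True, v7 = False, v8 = False, v9 = False, v10 = False, v11 = False, v12 = False, v13 = True works.
Every clause has at least one true literal under this assignment.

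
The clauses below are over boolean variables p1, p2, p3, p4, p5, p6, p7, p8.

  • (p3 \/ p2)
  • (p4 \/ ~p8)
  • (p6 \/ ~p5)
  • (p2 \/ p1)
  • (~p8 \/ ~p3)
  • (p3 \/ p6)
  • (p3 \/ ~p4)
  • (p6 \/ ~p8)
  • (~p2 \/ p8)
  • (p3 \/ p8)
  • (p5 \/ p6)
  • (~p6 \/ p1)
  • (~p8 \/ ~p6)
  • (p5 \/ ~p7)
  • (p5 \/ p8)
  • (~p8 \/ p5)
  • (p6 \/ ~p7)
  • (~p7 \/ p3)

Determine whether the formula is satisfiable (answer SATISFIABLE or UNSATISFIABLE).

SATISFIABLE

p1 occurs only positively in the remaining clauses — set p1 = True.
Try p2 = False.
  then p3 is forced to True.
  then p8 is forced to False.
  then p5 is forced to True.
  then p6 is forced to True.
p4, p7 are now unconstrained; take p4 = True, p7 = True.
Every clause has at least one true literal under this assignment.
So p1=1, p2=0, p3=1, p4=1, p5=1, p6=1, p7=1, p8=0 is a satisfying assignment.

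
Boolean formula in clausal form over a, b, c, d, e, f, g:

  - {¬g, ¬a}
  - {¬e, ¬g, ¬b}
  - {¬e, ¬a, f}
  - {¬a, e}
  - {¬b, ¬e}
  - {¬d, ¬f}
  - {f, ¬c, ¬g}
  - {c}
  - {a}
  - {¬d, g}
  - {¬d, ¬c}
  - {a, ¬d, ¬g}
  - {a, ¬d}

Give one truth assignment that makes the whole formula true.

a=1, b=0, c=1, d=0, e=1, f=1, g=0

(c) is a unit clause, so c = True.
(a) is a unit clause, so a = True.
(¬g) is a unit clause, so g = False.
(e) is a unit clause, so e = True.
Unit propagation: (f) forces f = True.
The clause (¬b) is unit: b must be False.
Unit propagation: (¬d) forces d = False.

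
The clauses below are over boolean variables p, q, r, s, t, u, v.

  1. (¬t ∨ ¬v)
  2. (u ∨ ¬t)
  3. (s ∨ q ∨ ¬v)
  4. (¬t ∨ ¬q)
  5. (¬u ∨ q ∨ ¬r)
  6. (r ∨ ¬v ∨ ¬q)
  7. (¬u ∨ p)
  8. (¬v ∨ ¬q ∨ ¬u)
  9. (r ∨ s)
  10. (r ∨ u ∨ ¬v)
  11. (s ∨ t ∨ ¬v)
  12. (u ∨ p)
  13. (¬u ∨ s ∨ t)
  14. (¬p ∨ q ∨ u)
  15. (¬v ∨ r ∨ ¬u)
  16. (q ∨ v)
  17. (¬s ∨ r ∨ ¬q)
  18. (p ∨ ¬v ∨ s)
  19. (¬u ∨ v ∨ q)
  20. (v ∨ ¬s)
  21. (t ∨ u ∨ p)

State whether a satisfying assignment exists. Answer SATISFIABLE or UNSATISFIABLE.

SATISFIABLE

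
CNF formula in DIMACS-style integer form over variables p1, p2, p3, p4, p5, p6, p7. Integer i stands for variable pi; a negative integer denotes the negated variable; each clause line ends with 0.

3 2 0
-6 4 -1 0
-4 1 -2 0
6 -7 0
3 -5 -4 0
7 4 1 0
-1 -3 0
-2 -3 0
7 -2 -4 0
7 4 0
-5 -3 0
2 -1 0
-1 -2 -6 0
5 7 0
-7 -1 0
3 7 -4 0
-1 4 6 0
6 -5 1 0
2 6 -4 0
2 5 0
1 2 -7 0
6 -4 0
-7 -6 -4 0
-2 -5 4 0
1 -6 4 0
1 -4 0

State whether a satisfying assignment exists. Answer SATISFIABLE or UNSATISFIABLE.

p4 = True:
  propagation gives p6=True, p7=False, p2=False, p3=True; an empty clause results — contradiction.
p4 = False:
  propagation gives p7=True, p6=True, p1=False; an empty clause results — contradiction.
Every branch closes, so no satisfying assignment exists.

UNSATISFIABLE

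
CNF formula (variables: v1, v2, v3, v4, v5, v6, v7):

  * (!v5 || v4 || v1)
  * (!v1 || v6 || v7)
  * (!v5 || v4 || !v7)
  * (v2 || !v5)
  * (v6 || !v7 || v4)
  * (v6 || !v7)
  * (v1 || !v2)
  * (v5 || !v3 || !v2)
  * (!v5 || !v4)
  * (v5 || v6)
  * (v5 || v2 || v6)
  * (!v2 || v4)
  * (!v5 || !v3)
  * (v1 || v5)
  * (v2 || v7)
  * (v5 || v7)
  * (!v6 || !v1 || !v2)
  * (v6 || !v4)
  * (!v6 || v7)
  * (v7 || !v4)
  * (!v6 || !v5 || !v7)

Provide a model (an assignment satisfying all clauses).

Set v1 = True and propagate.
Set v2 = False and propagate.
  then v5 is forced to False.
  then v6 is forced to True.
  then v7 is forced to True.
v3, v4 are now unconstrained; take v3 = True, v4 = False.

v1 = True, v2 = False, v3 = True, v4 = False, v5 = False, v6 = True, v7 = True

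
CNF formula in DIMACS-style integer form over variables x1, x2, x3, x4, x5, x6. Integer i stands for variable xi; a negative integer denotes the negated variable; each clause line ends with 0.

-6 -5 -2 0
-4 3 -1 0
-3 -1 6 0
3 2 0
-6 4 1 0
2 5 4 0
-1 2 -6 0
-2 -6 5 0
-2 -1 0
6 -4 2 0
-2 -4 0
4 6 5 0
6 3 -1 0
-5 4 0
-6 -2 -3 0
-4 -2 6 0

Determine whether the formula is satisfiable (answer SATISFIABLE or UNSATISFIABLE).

Try x1 = False.
Branch on x2: take x2 = False.
  then x3 is forced to True.
Branch on x4: take x4 = True.
  then x6 is forced to True.
x5 is now unconstrained; take x5 = False.
So x1 = 0  x2 = 0  x3 = 1  x4 = 1  x5 = 0  x6 = 1 is a satisfying assignment.

SATISFIABLE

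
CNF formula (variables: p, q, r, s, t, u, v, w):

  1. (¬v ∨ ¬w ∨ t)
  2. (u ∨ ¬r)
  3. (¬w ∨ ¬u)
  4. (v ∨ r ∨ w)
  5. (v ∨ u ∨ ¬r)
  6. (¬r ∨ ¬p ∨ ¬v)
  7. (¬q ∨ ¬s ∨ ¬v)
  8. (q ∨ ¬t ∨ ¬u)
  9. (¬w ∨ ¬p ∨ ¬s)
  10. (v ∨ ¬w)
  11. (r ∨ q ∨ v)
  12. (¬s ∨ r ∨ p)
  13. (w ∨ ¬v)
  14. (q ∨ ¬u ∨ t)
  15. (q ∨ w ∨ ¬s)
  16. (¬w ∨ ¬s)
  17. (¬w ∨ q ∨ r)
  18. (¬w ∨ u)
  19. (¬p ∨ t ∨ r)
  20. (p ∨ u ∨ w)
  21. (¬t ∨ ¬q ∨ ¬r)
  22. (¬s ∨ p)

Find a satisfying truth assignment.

p=0, q=1, r=1, s=0, t=0, u=1, v=0, w=0

Check each clause:
  1. (¬w ∨ t ∨ ¬v) — ¬w is true.
  2. (u ∨ ¬r) — u is true.
  3. (¬u ∨ ¬w) — ¬w is true.
  4. (v ∨ w ∨ r) — r is true.
  5. (u ∨ ¬r ∨ v) — u is true.
  6. (¬p ∨ ¬r ∨ ¬v) — ¬v is true.
  7. (¬q ∨ ¬s ∨ ¬v) — ¬v is true.
  8. (q ∨ ¬t ∨ ¬u) — q is true.
  9. (¬w ∨ ¬s ∨ ¬p) — ¬w is true.
  10. (¬w ∨ v) — ¬w is true.
  11. (q ∨ v ∨ r) — q is true.
  12. (¬s ∨ p ∨ r) — r is true.
  13. (w ∨ ¬v) — ¬v is true.
  14. (¬u ∨ t ∨ q) — q is true.
  15. (¬s ∨ w ∨ q) — q is true.
  16. (¬w ∨ ¬s) — ¬w is true.
  17. (q ∨ ¬w ∨ r) — ¬w is true.
  18. (u ∨ ¬w) — ¬w is true.
  19. (t ∨ r ∨ ¬p) — r is true.
  20. (w ∨ p ∨ u) — u is true.
  21. (¬t ∨ ¬r ∨ ¬q) — ¬t is true.
  22. (¬s ∨ p) — ¬s is true.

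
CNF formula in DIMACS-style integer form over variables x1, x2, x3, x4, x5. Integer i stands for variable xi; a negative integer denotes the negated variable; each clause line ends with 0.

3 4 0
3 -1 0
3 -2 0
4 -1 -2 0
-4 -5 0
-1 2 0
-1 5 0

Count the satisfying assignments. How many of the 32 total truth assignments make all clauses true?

The models are:
  x1=F x2=F x3=F x4=T x5=F
  x1=F x2=F x3=T x4=F x5=F
  x1=F x2=F x3=T x4=F x5=T
  x1=F x2=F x3=T x4=T x5=F
  x1=F x2=T x3=T x4=F x5=F
  x1=F x2=T x3=T x4=F x5=T
  x1=F x2=T x3=T x4=T x5=F
That's 7 in total.

7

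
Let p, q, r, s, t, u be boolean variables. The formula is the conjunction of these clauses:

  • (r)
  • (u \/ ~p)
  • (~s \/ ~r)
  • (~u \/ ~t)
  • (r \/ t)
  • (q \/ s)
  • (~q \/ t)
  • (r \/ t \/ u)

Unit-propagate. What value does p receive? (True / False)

Unit clause (r) sets r = True.
From (~r \/ ~s) and r = True: s = False.
From (q \/ s) and s = False: q = True.
From (~q \/ t) and q = True: t = True.
From (~u \/ ~t) and t = True: u = False.
From (u \/ ~p) and u = False: p = False.

False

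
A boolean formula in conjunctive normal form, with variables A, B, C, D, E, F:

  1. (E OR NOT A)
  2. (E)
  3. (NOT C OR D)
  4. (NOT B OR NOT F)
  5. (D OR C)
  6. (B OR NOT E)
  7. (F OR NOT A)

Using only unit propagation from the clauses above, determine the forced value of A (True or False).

False

Unit clause (E) sets E = True.
(NOT E OR B) with E = True leaves only B, so B = True.
(NOT B OR NOT F) with B = True leaves only NOT F, so F = False.
From (NOT A OR F) and F = False: A = False.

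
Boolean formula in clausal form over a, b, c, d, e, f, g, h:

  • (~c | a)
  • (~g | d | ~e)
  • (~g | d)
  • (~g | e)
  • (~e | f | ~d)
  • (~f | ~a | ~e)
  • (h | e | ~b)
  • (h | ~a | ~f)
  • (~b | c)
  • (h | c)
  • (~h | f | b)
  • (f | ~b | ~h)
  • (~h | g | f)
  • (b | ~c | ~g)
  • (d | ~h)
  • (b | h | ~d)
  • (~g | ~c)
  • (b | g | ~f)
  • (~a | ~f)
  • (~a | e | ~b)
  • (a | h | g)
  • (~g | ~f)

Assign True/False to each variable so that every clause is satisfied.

a=1, b=0, c=1, d=0, e=1, f=0, g=0, h=0

Check each clause:
  1. (a | ~c) — a is true.
  2. (~g | ~e | d) — ~g is true.
  3. (~g | d) — ~g is true.
  4. (e | ~g) — ~g is true.
  5. (f | ~e | ~d) — ~d is true.
  6. (~a | ~e | ~f) — ~f is true.
  7. (~b | h | e) — e is true.
  8. (~f | h | ~a) — ~f is true.
  9. (c | ~b) — c is true.
  10. (h | c) — c is true.
  11. (b | ~h | f) — ~h is true.
  12. (~h | ~b | f) — ~h is true.
  13. (g | f | ~h) — ~h is true.
  14. (b | ~g | ~c) — ~g is true.
  15. (~h | d) — ~h is true.
  16. (h | ~d | b) — ~d is true.
  17. (~c | ~g) — ~g is true.
  18. (~f | b | g) — ~f is true.
  19. (~f | ~a) — ~f is true.
  20. (e | ~a | ~b) — e is true.
  21. (g | h | a) — a is true.
  22. (~g | ~f) — ~g is true.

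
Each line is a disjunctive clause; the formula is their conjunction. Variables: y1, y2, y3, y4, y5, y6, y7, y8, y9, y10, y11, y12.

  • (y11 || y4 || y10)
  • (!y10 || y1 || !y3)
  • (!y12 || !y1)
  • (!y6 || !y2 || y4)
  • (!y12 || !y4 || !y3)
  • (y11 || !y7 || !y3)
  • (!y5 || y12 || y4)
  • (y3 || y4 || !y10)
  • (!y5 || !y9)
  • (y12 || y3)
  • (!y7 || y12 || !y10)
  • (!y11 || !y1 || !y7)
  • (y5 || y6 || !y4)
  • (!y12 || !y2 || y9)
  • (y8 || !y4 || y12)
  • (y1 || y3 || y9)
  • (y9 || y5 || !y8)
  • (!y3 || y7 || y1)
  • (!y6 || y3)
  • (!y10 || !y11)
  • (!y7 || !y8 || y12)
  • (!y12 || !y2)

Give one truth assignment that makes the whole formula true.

y1=True, y2=False, y3=True, y4=True, y5=False, y6=True, y7=False, y8=True, y9=True, y10=False, y11=False, y12=False

Check each clause:
  1. (y10 || y4 || y11) — y4 is true.
  2. (!y3 || y1 || !y10) — y1 is true.
  3. (!y12 || !y1) — !y12 is true.
  4. (y4 || !y2 || !y6) — y4 is true.
  5. (!y12 || !y3 || !y4) — !y12 is true.
  6. (!y7 || !y3 || y11) — !y7 is true.
  7. (y12 || y4 || !y5) — !y5 is true.
  8. (y3 || !y10 || y4) — y3 is true.
  9. (!y9 || !y5) — !y5 is true.
  10. (y3 || y12) — y3 is true.
  11. (!y10 || y12 || !y7) — !y7 is true.
  12. (!y1 || !y7 || !y11) — !y7 is true.
  13. (y5 || y6 || !y4) — y6 is true.
  14. (!y2 || !y12 || y9) — y9 is true.
  15. (!y4 || y8 || y12) — y8 is true.
  16. (y1 || y3 || y9) — y1 is true.
  17. (y9 || !y8 || y5) — y9 is true.
  18. (!y3 || y7 || y1) — y1 is true.
  19. (y3 || !y6) — y3 is true.
  20. (!y11 || !y10) — !y11 is true.
  21. (!y8 || !y7 || y12) — !y7 is true.
  22. (!y2 || !y12) — !y12 is true.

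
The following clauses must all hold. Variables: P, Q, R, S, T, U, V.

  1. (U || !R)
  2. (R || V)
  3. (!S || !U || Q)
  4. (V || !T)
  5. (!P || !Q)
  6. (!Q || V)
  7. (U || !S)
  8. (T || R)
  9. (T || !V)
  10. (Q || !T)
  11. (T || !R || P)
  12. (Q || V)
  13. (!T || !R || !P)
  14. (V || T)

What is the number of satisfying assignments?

The models are:
  P=0 Q=1 R=0 S=0 T=1 U=0 V=1
  P=0 Q=1 R=0 S=0 T=1 U=1 V=1
  P=0 Q=1 R=0 S=1 T=1 U=1 V=1
  P=0 Q=1 R=1 S=0 T=1 U=1 V=1
  P=0 Q=1 R=1 S=1 T=1 U=1 V=1
That's 5 in total.

5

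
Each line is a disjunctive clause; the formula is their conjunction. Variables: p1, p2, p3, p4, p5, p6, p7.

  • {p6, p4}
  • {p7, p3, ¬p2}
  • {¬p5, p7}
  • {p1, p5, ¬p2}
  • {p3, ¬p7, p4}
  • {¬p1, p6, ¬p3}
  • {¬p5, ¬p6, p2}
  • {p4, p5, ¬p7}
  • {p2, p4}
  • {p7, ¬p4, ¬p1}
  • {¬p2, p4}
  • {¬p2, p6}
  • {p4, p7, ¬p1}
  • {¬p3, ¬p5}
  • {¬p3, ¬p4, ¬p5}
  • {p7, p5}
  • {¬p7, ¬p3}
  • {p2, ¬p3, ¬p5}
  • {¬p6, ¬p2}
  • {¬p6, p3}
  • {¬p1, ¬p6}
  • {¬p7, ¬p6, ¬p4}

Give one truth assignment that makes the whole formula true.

Try p1 = False.
Branch on p2: take p2 = False.
  then p4 is forced to True.
The remaining clauses are satisfied by p3 = False, p5 = True, p6 = False, p7 = True.
Every clause has at least one true literal under this assignment.

p1 = F, p2 = F, p3 = F, p4 = T, p5 = T, p6 = F, p7 = T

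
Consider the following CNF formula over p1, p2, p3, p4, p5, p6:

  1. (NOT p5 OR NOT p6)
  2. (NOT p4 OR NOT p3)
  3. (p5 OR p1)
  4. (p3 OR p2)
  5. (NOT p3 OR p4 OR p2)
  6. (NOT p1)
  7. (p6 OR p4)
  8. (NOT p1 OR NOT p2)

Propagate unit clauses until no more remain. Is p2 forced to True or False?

(NOT p1) stands alone — p1 = False.
From (p5 OR p1) and p1 = False: p5 = True.
From (NOT p6 OR NOT p5) and p5 = True: p6 = False.
From (p6 OR p4) and p6 = False: p4 = True.
(NOT p4 OR NOT p3): since p4 = True, the clause reduces to (NOT p3). p3 = False.
From (p3 OR p2) and p3 = False: p2 = True.

True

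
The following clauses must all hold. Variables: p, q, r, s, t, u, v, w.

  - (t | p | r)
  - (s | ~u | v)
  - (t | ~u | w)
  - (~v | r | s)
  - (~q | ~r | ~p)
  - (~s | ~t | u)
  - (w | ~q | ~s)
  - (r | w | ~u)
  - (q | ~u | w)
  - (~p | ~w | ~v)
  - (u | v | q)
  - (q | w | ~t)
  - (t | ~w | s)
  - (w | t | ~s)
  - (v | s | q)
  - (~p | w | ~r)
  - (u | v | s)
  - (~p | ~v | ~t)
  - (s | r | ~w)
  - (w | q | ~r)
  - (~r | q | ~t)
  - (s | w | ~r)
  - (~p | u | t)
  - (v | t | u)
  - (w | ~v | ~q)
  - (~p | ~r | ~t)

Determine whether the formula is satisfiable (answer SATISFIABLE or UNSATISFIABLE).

Set p = False and propagate.
Set q = True and propagate.
For the remaining variables, r = True, s = True, t = True, u = True, v = False, w = True works.
So p = False, q = True, r = True, s = True, t = True, u = True, v = False, w = True is a satisfying assignment.

SATISFIABLE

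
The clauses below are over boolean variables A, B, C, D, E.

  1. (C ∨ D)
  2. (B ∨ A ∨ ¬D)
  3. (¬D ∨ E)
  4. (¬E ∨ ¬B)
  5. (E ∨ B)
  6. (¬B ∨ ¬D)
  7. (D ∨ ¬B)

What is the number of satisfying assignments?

Satisfying assignments:
  A=0 B=0 C=1 D=0 E=1
  A=1 B=0 C=0 D=1 E=1
  A=1 B=0 C=1 D=0 E=1
  A=1 B=0 C=1 D=1 E=1
Count: 4.

4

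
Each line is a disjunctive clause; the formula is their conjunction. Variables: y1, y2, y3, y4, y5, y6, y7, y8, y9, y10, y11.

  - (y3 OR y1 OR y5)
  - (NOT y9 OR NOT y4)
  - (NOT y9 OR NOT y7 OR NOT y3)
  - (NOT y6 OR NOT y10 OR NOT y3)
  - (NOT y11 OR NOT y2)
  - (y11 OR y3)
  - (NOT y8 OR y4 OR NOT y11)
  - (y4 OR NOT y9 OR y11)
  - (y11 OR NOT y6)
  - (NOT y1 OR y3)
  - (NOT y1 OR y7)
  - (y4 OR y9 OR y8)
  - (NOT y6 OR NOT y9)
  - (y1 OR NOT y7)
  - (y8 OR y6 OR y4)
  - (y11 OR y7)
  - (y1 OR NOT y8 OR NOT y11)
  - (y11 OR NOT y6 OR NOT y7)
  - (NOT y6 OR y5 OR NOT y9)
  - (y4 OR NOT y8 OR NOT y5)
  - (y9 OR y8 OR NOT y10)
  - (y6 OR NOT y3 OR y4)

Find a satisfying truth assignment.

y1=True, y2=False, y3=True, y4=True, y5=False, y6=False, y7=True, y8=True, y9=False, y10=False, y11=False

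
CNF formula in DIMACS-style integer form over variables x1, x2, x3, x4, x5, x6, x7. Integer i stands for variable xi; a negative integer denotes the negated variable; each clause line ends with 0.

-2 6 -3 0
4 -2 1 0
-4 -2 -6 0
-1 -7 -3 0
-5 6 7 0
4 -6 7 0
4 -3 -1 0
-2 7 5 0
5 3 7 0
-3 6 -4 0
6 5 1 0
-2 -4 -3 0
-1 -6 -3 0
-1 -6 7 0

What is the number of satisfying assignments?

29

Case analysis on x6 and x3:
  x6=1, x3=1: x5 free; 3 ways for (x1,x2,x4,x7) × 2^1 = 6.
  x6=1, x3=0: 11 of the 32 assignments to (x1,x2,x4,x5,x7) work.
  x6=0, x3=1: remaining (x1,x2,x4,x5,x7) ∈ {(0,0,0,1,1)} — 1.
  x6=0, x3=0: 11 of the 32 assignments to (x1,x2,x4,x5,x7) work.
Total: 6 + 11 + 1 + 11 = 29.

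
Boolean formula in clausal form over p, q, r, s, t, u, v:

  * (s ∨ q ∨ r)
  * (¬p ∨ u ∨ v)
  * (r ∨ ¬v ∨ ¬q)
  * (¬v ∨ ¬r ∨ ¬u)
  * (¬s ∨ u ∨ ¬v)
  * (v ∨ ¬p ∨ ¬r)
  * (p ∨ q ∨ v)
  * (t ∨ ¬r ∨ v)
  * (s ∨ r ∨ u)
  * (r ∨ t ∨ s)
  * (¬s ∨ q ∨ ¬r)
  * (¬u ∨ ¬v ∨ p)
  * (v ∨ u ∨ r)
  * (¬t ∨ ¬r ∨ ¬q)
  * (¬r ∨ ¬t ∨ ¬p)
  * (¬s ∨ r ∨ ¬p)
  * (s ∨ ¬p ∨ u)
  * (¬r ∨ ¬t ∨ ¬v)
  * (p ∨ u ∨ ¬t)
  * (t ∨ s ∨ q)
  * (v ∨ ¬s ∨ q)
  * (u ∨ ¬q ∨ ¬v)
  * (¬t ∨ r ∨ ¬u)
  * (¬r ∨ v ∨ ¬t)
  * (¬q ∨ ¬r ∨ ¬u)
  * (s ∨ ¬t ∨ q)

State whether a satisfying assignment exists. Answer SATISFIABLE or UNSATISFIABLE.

SATISFIABLE

Set p = False and propagate.
Branch on q: take q = True.
The remaining clauses are satisfied by r = False, s = True, t = False, u = True, v = False.
So p = 0, q = 1, r = 0, s = 1, t = 0, u = 1, v = 0 is a satisfying assignment.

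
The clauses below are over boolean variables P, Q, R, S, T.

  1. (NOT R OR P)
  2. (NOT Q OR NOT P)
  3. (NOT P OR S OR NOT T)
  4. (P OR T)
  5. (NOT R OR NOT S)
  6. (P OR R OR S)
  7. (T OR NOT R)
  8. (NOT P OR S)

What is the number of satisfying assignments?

The models are:
  P=F Q=F R=F S=T T=T
  P=F Q=T R=F S=T T=T
  P=T Q=F R=F S=T T=F
  P=T Q=F R=F S=T T=T
That's 4 in total.

4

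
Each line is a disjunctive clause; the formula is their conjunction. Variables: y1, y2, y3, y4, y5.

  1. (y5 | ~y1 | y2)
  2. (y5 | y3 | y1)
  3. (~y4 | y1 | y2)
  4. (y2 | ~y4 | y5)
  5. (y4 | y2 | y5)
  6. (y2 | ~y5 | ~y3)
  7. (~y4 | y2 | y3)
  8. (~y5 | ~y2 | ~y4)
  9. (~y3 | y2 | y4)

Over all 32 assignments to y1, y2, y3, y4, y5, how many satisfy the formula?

12

Case analysis on y2 and y4:
  y2=1, y4=1: remaining (y1,y3,y5) ∈ {(0,1,0); (1,0,0); (1,1,0)} — 3.
  y2=1, y4=0: 7 of the 8 assignments to (y1,y3,y5) work.
  y2=0, y4=1: a clause becomes empty — 0.
  y2=0, y4=0: remaining (y1,y3,y5) ∈ {(0,0,1); (1,0,1)} — 2.
Total: 3 + 7 + 0 + 2 = 12.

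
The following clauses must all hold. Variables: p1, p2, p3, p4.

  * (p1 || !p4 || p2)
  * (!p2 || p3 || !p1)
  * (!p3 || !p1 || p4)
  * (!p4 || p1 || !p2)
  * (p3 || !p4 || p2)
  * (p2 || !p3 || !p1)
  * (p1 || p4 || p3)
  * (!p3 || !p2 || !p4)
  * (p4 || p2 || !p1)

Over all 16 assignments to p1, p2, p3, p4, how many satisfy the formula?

2

The models are:
  p1=0 p2=0 p3=1 p4=0
  p1=0 p2=1 p3=1 p4=0
Count: 2.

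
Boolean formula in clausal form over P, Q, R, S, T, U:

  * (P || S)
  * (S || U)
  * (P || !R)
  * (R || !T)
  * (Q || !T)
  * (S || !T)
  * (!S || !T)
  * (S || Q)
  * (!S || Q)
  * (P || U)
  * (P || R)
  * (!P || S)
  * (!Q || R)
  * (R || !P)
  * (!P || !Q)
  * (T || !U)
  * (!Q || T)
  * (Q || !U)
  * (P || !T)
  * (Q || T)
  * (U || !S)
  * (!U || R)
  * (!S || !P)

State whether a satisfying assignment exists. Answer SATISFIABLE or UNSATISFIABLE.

UNSATISFIABLE

P = True:
  propagation gives S=True; an empty clause results — contradiction.
P = False:
  propagation gives S=True, R=False; an empty clause results — contradiction.
Every branch closes, so no satisfying assignment exists.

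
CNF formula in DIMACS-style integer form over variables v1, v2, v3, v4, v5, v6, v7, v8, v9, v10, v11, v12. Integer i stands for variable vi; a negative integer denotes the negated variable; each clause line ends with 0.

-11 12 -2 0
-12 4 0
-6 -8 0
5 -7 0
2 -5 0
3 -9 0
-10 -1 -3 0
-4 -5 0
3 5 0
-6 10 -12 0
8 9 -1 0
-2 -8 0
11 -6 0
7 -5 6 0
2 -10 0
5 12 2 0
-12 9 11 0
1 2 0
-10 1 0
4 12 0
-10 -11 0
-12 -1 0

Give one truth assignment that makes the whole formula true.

v1=F, v2=T, v3=T, v4=T, v5=F, v6=F, v7=F, v8=F, v9=F, v10=F, v11=T, v12=T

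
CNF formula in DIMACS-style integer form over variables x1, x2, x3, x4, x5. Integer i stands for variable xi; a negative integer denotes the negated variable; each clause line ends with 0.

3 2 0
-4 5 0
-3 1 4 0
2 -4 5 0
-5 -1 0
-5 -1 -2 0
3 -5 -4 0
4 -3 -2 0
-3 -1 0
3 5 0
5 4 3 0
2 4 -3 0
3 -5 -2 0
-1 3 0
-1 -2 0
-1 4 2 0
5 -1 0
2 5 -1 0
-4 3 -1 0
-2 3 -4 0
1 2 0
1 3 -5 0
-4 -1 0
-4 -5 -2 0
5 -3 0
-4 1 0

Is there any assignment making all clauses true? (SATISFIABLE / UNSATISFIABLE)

x1 = True:
  propagation gives x5=False; an empty clause results — contradiction.
x1 = False:
  propagation gives x2=True, x4=False, x3=False, x5=True; an empty clause results — contradiction.
Every branch closes, so no satisfying assignment exists.

UNSATISFIABLE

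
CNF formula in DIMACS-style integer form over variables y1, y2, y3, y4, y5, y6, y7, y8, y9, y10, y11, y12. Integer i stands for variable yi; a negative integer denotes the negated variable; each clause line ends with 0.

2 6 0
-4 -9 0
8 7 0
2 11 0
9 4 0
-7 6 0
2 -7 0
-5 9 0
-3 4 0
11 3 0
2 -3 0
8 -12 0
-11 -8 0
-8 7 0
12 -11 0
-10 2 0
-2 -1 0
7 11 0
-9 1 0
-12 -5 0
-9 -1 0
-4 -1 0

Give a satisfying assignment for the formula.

y1=False, y2=True, y3=True, y4=True, y5=False, y6=True, y7=True, y8=True, y9=False, y10=True, y11=False, y12=True

y5 occurs only negated in the remaining clauses — set y5 = False.
Pure literal: y6 appears only positively; assign y6 = True.
Try y1 = False.
  then y9 is forced to False.
  then y4 is forced to True.
Try y2 = True.
Branch on y3: take y3 = True.
For the remaining variables, y7 = True, y8 = True, y10 = True, y11 = False, y12 = True works.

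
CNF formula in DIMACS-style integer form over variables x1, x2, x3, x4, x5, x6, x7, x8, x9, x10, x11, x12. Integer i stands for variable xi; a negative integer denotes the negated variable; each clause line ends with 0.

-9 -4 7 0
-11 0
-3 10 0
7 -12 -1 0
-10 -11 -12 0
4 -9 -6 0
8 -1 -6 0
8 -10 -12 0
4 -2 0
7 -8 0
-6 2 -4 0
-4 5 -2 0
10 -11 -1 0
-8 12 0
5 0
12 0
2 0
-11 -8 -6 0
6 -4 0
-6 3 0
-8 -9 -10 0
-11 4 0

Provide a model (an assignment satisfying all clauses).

x1=F, x2=T, x3=T, x4=T, x5=T, x6=T, x7=T, x8=T, x9=F, x10=T, x11=F, x12=T

Unit propagation: (~x11) forces x11 = False.
Unit propagation: (x5) forces x5 = True.
Unit propagation: (x12) forces x12 = True.
Unit propagation: (x2) forces x2 = True.
(x4) is a unit clause, so x4 = True.
The clause (x6) is unit: x6 must be True.
(x3) is a unit clause, so x3 = True.
The clause (x10) is unit: x10 must be True.
Unit propagation: (x8) forces x8 = True.
(x7) is a unit clause, so x7 = True.
Unit propagation: (~x9) forces x9 = False.
x1 is now unconstrained; take x1 = False.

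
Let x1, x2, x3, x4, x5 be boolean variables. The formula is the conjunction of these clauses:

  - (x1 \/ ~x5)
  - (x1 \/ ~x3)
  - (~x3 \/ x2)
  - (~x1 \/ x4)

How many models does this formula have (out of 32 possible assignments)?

10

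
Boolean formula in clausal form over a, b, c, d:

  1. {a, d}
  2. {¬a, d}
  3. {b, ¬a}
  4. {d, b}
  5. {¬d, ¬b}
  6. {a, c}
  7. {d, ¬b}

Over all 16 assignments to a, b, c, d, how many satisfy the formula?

1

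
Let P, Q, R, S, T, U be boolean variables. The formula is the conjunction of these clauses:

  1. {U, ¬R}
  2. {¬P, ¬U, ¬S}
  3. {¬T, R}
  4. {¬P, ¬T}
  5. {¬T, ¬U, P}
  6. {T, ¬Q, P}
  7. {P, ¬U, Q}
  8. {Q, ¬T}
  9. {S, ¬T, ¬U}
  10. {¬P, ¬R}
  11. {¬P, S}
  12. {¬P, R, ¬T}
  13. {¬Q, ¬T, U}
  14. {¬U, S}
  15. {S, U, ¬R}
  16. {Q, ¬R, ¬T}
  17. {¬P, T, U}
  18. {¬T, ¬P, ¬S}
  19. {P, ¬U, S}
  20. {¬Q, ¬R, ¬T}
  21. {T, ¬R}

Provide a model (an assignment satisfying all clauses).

P = False, Q = False, R = False, S = False, T = False, U = False

Check each clause:
  1. {¬R, U} — ¬R is true.
  2. {¬S, ¬U, ¬P} — ¬U is true.
  3. {R, ¬T} — ¬T is true.
  4. {¬P, ¬T} — ¬T is true.
  5. {P, ¬U, ¬T} — ¬U is true.
  6. {P, ¬Q, T} — ¬Q is true.
  7. {¬U, P, Q} — ¬U is true.
  8. {¬T, Q} — ¬T is true.
  9. {¬T, ¬U, S} — ¬U is true.
  10. {¬P, ¬R} — ¬R is true.
  11. {¬P, S} — ¬P is true.
  12. {R, ¬P, ¬T} — ¬P is true.
  13. {U, ¬Q, ¬T} — ¬T is true.
  14. {¬U, S} — ¬U is true.
  15. {U, ¬R, S} — ¬R is true.
  16. {¬T, ¬R, Q} — ¬T is true.
  17. {U, T, ¬P} — ¬P is true.
  18. {¬P, ¬T, ¬S} — ¬T is true.
  19. {P, S, ¬U} — ¬U is true.
  20. {¬R, ¬T, ¬Q} — ¬T is true.
  21. {T, ¬R} — ¬R is true.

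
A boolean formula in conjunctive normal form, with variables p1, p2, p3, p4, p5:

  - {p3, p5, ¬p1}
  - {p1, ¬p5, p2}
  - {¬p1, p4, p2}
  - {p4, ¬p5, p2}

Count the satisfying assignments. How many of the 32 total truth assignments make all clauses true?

21

Case analysis on p1 and p2:
  p1=T, p2=T: p4 free; 3 ways for (p3,p5) × 2^1 = 6.
  p1=T, p2=F: remaining (p3,p4,p5) ∈ {(F,T,T); (T,T,F); (T,T,T)} — 3.
  p1=F, p2=T: p3, p4, p5 free → 2^3 = 8.
  p1=F, p2=F: remaining (p3,p4,p5) ∈ {(F,F,F); (F,T,F); (T,F,F); (T,T,F)} — 4.
Total: 6 + 3 + 8 + 4 = 21.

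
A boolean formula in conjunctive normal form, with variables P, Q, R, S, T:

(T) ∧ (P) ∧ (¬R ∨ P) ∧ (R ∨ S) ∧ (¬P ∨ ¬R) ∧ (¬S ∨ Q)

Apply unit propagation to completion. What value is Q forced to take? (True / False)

(T) is a unit clause: T = True.
(P) stands alone — P = True.
(¬R ∨ ¬P): since P = True, the clause reduces to (¬R). R = False.
In (S ∨ R), R is now false; S must hold, so S = True.
(Q ∨ ¬S): since S = True, the clause reduces to (Q). Q = True.

True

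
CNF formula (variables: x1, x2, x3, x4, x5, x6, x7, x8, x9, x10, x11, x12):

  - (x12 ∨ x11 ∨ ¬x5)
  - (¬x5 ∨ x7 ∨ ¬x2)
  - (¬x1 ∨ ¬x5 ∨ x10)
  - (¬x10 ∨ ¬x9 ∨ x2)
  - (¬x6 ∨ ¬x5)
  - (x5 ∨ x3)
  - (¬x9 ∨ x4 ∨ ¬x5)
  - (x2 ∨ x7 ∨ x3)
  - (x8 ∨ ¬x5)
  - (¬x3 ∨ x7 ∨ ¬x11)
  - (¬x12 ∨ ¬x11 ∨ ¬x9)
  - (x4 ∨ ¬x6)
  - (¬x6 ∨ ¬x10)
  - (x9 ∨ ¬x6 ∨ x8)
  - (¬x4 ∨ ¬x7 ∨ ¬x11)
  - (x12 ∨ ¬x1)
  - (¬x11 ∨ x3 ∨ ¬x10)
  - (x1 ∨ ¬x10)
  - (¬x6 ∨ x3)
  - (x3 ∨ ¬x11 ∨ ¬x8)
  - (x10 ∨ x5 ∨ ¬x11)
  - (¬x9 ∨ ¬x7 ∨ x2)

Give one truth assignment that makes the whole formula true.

x1 = F, x2 = T, x3 = T, x4 = F, x5 = F, x6 = F, x7 = F, x8 = F, x9 = T, x10 = F, x11 = F, x12 = T

x6 occurs only negated in the remaining clauses — set x6 = False.
Set x1 = False and propagate.
  then x10 is forced to False.
The remaining clauses are satisfied by x2 = True, x3 = True, x4 = False, x5 = False, x7 = False, x8 = False, x9 = True, x11 = False, x12 = True.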